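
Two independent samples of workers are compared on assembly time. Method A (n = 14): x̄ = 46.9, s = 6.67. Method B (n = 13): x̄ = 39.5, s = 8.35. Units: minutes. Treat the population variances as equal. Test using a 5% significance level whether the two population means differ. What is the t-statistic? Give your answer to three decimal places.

Let group 1 = method A, group 2 = method B. H0: μ_1 = μ_2; H1: μ_1 ≠ μ_2 (two-sample pooled-variance t-test, two-sided).
s_p² = [(14−1)·6.67² + (13−1)·8.35²]/(14+13−2) = 56.601
t = (46.9 − 39.5)/√[56.601·(1/14 + 1/13)] = 2.554
df = n₁ + n₂ − 2 = 25
Two-sided p-value ≈ 0.017
Since p ≈ 0.017 < α = 0.05, reject H0; the evidence is statistically significant.

2.554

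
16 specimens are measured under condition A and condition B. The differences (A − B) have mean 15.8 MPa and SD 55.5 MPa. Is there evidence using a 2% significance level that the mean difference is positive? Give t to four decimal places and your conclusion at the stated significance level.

t = 1.1387; fail to reject H0

H0: μ_d = 0; H1: μ_d > 0 (paired t-test on the differences, right-tailed).
t = d̄/(s_d/√n) = 15.8/(55.5/√16) = 1.1387
df = n − 1 = 15
p-value = P(T ≥ 1.1387) ≈ 0.136
Since p ≈ 0.136 > α = 0.02, fail to reject H0; the evidence is not statistically significant.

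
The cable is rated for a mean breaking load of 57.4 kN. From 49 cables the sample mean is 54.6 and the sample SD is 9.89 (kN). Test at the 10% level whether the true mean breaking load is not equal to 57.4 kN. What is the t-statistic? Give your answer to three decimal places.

-1.982

H0: μ = 57.4; H1: μ ≠ 57.4 (one-sample t-test, two-sided).
t = (x̄ − μ₀)/(s/√n) = (54.6 − 57.4)/(9.89/√49) = -1.982
df = n − 1 = 48
Two-sided p-value ≈ 0.0532
Since p ≈ 0.0532 < α = 0.1, reject H0; the evidence is statistically significant.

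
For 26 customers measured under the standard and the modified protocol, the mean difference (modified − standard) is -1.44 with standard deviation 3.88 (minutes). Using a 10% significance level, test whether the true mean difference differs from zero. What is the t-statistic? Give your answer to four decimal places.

H0: μ_d = 0; H1: μ_d ≠ 0 (paired t-test on the differences, two-sided).
t = d̄/(s_d/√n) = -1.44/(3.88/√26) = -1.8924
df = n − 1 = 25
Two-sided p-value ≈ 0.070
Since p ≈ 0.070 < α = 0.1, reject H0; the data support H1.

-1.8924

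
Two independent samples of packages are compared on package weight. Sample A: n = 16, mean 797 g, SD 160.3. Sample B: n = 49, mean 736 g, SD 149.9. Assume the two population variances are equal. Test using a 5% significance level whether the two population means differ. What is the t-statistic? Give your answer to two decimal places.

Let group 1 = sample A, group 2 = sample B. H0: μ_1 = μ_2; H1: μ_1 ≠ μ_2 (two-sample pooled-variance t-test, two-sided).
s_p² = [(16−1)·160.3² + (49−1)·149.9²]/(16+49−2) = 23238.1
t = (797 − 736)/√[23238.1·(1/16 + 1/49)] = 1.39
df = n₁ + n₂ − 2 = 63
Two-sided p-value ≈ 0.170
Since p ≈ 0.170 > α = 0.05, fail to reject H0; the data do not provide sufficient evidence against H0.

1.39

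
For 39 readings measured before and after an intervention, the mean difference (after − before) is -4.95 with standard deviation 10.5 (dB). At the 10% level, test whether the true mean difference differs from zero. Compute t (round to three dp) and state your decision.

t = -2.944; reject H0

H0: μ_d = 0; H1: μ_d ≠ 0 (paired t-test on the differences, two-sided).
t = d̄/(s_d/√n) = -4.95/(10.5/√39) = -2.944
df = n − 1 = 38
Two-sided p-value ≈ 0.005
Since p ≈ 0.005 < α = 0.1, reject H0; the data support H1.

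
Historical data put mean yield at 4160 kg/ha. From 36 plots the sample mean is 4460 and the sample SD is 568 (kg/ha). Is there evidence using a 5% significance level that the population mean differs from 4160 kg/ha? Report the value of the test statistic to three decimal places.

3.169

H0: μ = 4160; H1: μ ≠ 4160 (one-sample t-test, two-sided).
t = (x̄ − μ₀)/(s/√n) = (4460 − 4160)/(568/√36) = 3.169
df = n − 1 = 35
Two-sided p-value ≈ 0.003
Since p ≈ 0.003 < α = 0.05, reject H0; the data support H1.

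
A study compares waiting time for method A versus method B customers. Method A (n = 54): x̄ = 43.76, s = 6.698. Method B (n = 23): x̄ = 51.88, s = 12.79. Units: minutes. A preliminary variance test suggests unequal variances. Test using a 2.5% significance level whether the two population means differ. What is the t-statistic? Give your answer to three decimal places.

Let group 1 = method A, group 2 = method B. H0: μ_1 = μ_2; H1: μ_1 ≠ μ_2 (Welch's two-sample t-test, two-sided).
t = (x̄_1 − x̄_2)/√(s_1²/n_1 + s_2²/n_2) = (43.76 − 51.88)/√(6.698²/54 + 12.79²/23) = -2.881
Welch–Satterthwaite df ≈ 27.29
Two-sided p-value ≈ 0.008
Since p ≈ 0.008 < α = 0.025, reject H0; the data support H1.

-2.881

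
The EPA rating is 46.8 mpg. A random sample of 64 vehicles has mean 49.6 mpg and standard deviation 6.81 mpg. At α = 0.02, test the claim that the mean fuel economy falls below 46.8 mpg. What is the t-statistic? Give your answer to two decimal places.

H0: μ = 46.8; H1: μ < 46.8 (one-sample t-test, left-tailed).
t = (x̄ − μ₀)/(s/√n) = (49.6 − 46.8)/(6.81/√64) = 3.29
df = n − 1 = 63
p-value = P(T ≤ 3.29) ≈ 0.9992
Since p ≈ 0.9992 > α = 0.02, fail to reject H0; the evidence is not statistically significant.

3.29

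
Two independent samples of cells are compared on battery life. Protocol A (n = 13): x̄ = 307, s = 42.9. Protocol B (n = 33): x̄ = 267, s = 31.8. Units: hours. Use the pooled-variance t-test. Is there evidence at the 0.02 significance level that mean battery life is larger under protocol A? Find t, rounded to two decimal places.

3.47

Let group 1 = protocol A, group 2 = protocol B. H0: μ_1 = μ_2; H1: μ_1 > μ_2 (two-sample pooled-variance t-test, right-tailed).
s_p² = [(13−1)·42.9² + (33−1)·31.8²]/(13+33−2) = 1237.38
t = (307 − 267)/√[1237.38·(1/13 + 1/33)] = 3.47
df = n₁ + n₂ − 2 = 44
p-value = P(T ≥ 3.47) ≈ 0.001
Since p ≈ 0.001 < α = 0.02, reject H0; the evidence is statistically significant.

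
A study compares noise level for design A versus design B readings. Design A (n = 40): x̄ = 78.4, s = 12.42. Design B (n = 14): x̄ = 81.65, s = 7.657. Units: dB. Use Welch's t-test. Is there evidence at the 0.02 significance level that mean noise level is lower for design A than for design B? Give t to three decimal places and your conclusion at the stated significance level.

Let group 1 = design A, group 2 = design B. H0: μ_1 = μ_2; H1: μ_1 < μ_2 (Welch's two-sample t-test, left-tailed).
t = (x̄_1 − x̄_2)/√(s_1²/n_1 + s_2²/n_2) = (78.4 − 81.65)/√(12.42²/40 + 7.657²/14) = -1.146
Welch–Satterthwaite df ≈ 37.40
p-value = P(T ≤ -1.146) ≈ 0.1296
Since p ≈ 0.1296 > α = 0.02, fail to reject H0; the evidence is not statistically significant.

t = -1.146; fail to reject H0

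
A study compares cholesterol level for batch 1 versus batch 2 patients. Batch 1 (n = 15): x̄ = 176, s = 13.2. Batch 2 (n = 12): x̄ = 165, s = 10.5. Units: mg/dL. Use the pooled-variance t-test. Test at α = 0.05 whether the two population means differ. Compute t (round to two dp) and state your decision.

t = 2.35; reject H0

Let group 1 = batch 1, group 2 = batch 2. H0: μ_1 = μ_2; H1: μ_1 ≠ μ_2 (two-sample pooled-variance t-test, two-sided).
s_p² = [(15−1)·13.2² + (12−1)·10.5²]/(15+12−2) = 146.084
t = (176 − 165)/√[146.084·(1/15 + 1/12)] = 2.35
df = n₁ + n₂ − 2 = 25
Two-sided p-value ≈ 0.027
Since p ≈ 0.027 < α = 0.05, reject H0; the data support H1.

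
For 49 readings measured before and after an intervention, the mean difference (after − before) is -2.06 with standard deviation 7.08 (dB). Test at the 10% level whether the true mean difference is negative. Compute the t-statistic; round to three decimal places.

H0: μ_d = 0; H1: μ_d < 0 (paired t-test on the differences, left-tailed).
t = d̄/(s_d/√n) = -2.06/(7.08/√49) = -2.037
df = n − 1 = 48
p-value = P(T ≤ -2.037) ≈ 0.0236
Since p ≈ 0.0236 < α = 0.1, reject H0; the evidence is statistically significant.

-2.037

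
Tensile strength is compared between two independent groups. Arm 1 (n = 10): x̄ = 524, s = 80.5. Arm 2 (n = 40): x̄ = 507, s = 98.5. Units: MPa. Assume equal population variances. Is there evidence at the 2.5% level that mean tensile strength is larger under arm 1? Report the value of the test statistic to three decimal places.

0.504

Let group 1 = arm 1, group 2 = arm 2. H0: μ_1 = μ_2; H1: μ_1 > μ_2 (two-sample pooled-variance t-test, right-tailed).
s_p² = [(10−1)·80.5² + (40−1)·98.5²]/(10+40−2) = 9098.12
t = (524 − 507)/√[9098.12·(1/10 + 1/40)] = 0.504
df = n₁ + n₂ − 2 = 48
p-value = P(T ≥ 0.504) ≈ 0.308
Since p ≈ 0.308 > α = 0.025, fail to reject H0; the data do not provide sufficient evidence against H0.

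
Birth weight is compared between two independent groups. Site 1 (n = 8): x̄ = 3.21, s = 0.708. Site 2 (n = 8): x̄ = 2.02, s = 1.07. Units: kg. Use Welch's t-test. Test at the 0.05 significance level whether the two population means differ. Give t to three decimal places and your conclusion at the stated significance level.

Let group 1 = site 1, group 2 = site 2. H0: μ_1 = μ_2; H1: μ_1 ≠ μ_2 (Welch's two-sample t-test, two-sided).
t = (x̄_1 − x̄_2)/√(s_1²/n_1 + s_2²/n_2) = (3.21 − 2.02)/√(0.708²/8 + 1.07²/8) = 2.623
Welch–Satterthwaite df ≈ 12.14
Two-sided p-value ≈ 0.0221
Since p ≈ 0.0221 < α = 0.05, reject H0; the data support H1.

t = 2.623; reject H0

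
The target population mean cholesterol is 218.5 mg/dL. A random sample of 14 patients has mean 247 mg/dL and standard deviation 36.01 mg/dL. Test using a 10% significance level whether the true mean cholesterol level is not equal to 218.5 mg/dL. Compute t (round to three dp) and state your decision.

H0: μ = 218.5; H1: μ ≠ 218.5 (one-sample t-test, two-sided).
t = (x̄ − μ₀)/(s/√n) = (247 − 218.5)/(36.01/√14) = 2.961
df = n − 1 = 13
Two-sided p-value ≈ 0.011
Since p ≈ 0.011 < α = 0.1, reject H0; the data support H1.

t = 2.961; reject H0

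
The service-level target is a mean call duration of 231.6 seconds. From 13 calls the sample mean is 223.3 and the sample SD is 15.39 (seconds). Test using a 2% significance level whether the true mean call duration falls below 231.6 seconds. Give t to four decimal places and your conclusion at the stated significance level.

t = -1.9445; fail to reject H0

H0: μ = 231.6; H1: μ < 231.6 (one-sample t-test, left-tailed).
t = (x̄ − μ₀)/(s/√n) = (223.3 − 231.6)/(15.39/√13) = -1.9445
df = n − 1 = 12
p-value = P(T ≤ -1.9445) ≈ 0.038
Since p ≈ 0.038 > α = 0.02, fail to reject H0; the evidence is not statistically significant.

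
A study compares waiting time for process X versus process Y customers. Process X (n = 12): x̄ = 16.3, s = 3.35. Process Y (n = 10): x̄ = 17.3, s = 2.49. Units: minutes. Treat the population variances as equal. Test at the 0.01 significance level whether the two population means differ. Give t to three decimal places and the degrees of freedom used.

Let group 1 = process X, group 2 = process Y. H0: μ_1 = μ_2; H1: μ_1 ≠ μ_2 (two-sample pooled-variance t-test, two-sided).
s_p² = [(12−1)·3.35² + (10−1)·2.49²]/(12+10−2) = 8.96242
t = (16.3 − 17.3)/√[8.96242·(1/12 + 1/10)] = -0.780
df = n₁ + n₂ − 2 = 20
Two-sided p-value ≈ 0.4444
Since p ≈ 0.4444 > α = 0.01, fail to reject H0; the data do not provide sufficient evidence against H0.

t = -0.780, df = 20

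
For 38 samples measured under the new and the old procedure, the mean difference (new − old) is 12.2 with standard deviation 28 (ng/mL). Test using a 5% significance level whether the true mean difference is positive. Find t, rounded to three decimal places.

H0: μ_d = 0; H1: μ_d > 0 (paired t-test on the differences, right-tailed).
t = d̄/(s_d/√n) = 12.2/(28/√38) = 2.686
df = n − 1 = 37
p-value = P(T ≥ 2.686) ≈ 0.005
Since p ≈ 0.005 < α = 0.05, reject H0; the evidence is statistically significant.

2.686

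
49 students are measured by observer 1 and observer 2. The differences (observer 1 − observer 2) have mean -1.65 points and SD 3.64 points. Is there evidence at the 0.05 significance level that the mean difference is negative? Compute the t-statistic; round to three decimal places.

H0: μ_d = 0; H1: μ_d < 0 (paired t-test on the differences, left-tailed).
t = d̄/(s_d/√n) = -1.65/(3.64/√49) = -3.173
df = n − 1 = 48
p-value = P(T ≤ -3.173) ≈ 0.001
Since p ≈ 0.001 < α = 0.05, reject H0; the evidence is statistically significant.

-3.173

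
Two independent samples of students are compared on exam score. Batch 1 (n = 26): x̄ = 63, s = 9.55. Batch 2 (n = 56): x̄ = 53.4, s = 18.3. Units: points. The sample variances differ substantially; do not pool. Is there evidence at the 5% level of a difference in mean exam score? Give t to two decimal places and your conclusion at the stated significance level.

Let group 1 = batch 1, group 2 = batch 2. H0: μ_1 = μ_2; H1: μ_1 ≠ μ_2 (Welch's two-sample t-test, two-sided).
t = (x̄_1 − x̄_2)/√(s_1²/n_1 + s_2²/n_2) = (63 − 53.4)/√(9.55²/26 + 18.3²/56) = 3.12
Welch–Satterthwaite df ≈ 78.80
Two-sided p-value ≈ 0.0026
Since p ≈ 0.0026 < α = 0.05, reject H0; the evidence is statistically significant.

t = 3.12; reject H0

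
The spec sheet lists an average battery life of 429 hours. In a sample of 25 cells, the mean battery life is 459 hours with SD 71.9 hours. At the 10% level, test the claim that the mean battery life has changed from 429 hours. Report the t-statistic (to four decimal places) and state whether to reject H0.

H0: μ = 429; H1: μ ≠ 429 (one-sample t-test, two-sided).
t = (x̄ − μ₀)/(s/√n) = (459 − 429)/(71.9/√25) = 2.0862
df = n − 1 = 24
Two-sided p-value ≈ 0.0478
Since p ≈ 0.0478 < α = 0.1, reject H0; the data support H1.

t = 2.0862; reject H0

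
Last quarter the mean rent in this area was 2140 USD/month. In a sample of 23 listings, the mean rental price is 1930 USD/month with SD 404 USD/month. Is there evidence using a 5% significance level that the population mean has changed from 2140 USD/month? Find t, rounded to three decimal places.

H0: μ = 2140; H1: μ ≠ 2140 (one-sample t-test, two-sided).
t = (x̄ − μ₀)/(s/√n) = (1930 − 2140)/(404/√23) = -2.493
df = n − 1 = 22
Two-sided p-value ≈ 0.0207
Since p ≈ 0.0207 < α = 0.05, reject H0; the evidence is statistically significant.

-2.493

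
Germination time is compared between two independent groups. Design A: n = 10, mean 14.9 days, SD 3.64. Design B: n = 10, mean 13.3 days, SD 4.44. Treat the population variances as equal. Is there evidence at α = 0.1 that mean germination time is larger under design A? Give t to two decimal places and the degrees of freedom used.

Let group 1 = design A, group 2 = design B. H0: μ_1 = μ_2; H1: μ_1 > μ_2 (two-sample pooled-variance t-test, right-tailed).
s_p² = [(10−1)·3.64² + (10−1)·4.44²]/(10+10−2) = 16.4816
t = (14.9 − 13.3)/√[16.4816·(1/10 + 1/10)] = 0.88
df = n₁ + n₂ − 2 = 18
p-value = P(T ≥ 0.88) ≈ 0.1949
Since p ≈ 0.1949 > α = 0.1, fail to reject H0; the evidence is not statistically significant.

t = 0.88, df = 18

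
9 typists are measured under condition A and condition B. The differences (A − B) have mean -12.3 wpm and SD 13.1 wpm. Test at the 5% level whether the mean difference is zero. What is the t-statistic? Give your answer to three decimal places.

H0: μ_d = 0; H1: μ_d ≠ 0 (paired t-test on the differences, two-sided).
t = d̄/(s_d/√n) = -12.3/(13.1/√9) = -2.817
df = n − 1 = 8
Two-sided p-value ≈ 0.0226
Since p ≈ 0.0226 < α = 0.05, reject H0; the evidence is statistically significant.

-2.817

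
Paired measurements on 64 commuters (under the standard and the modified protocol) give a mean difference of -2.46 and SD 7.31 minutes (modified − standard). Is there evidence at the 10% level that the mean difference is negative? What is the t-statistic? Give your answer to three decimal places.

H0: μ_d = 0; H1: μ_d < 0 (paired t-test on the differences, left-tailed).
t = d̄/(s_d/√n) = -2.46/(7.31/√64) = -2.692
df = n − 1 = 63
p-value = P(T ≤ -2.692) ≈ 0.005
Since p ≈ 0.005 < α = 0.1, reject H0; the data support H1.

-2.692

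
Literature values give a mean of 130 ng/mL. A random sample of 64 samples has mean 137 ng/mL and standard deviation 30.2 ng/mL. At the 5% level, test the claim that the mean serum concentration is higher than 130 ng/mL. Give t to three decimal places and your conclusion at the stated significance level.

t = 1.854; reject H0

H0: μ = 130; H1: μ > 130 (one-sample t-test, right-tailed).
t = (x̄ − μ₀)/(s/√n) = (137 − 130)/(30.2/√64) = 1.854
df = n − 1 = 63
p-value = P(T ≥ 1.854) ≈ 0.0342
Since p ≈ 0.0342 < α = 0.05, reject H0; the evidence is statistically significant.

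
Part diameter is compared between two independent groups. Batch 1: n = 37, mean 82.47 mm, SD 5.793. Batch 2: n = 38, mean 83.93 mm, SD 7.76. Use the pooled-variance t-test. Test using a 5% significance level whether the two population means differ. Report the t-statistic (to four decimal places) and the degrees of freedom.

t = -0.9214, df = 73

Let group 1 = batch 1, group 2 = batch 2. H0: μ_1 = μ_2; H1: μ_1 ≠ μ_2 (two-sample pooled-variance t-test, two-sided).
s_p² = [(37−1)·5.793² + (38−1)·7.76²]/(37+38−2) = 47.0708
t = (82.47 − 83.93)/√[47.0708·(1/37 + 1/38)] = -0.9214
df = n₁ + n₂ − 2 = 73
Two-sided p-value ≈ 0.3599
Since p ≈ 0.3599 > α = 0.05, fail to reject H0; the data do not provide sufficient evidence against H0.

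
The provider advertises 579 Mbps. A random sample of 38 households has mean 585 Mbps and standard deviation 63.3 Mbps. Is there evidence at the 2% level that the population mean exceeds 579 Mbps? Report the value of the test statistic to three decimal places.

H0: μ = 579; H1: μ > 579 (one-sample t-test, right-tailed).
t = (x̄ − μ₀)/(s/√n) = (585 − 579)/(63.3/√38) = 0.584
df = n − 1 = 37
p-value = P(T ≥ 0.584) ≈ 0.2813
Since p ≈ 0.2813 > α = 0.02, fail to reject H0; the evidence is not statistically significant.

0.584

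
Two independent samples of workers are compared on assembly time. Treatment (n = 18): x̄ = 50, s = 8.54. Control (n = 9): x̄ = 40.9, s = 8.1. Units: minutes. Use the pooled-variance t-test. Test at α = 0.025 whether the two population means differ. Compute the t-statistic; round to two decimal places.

2.65

Let group 1 = treatment, group 2 = control. H0: μ_1 = μ_2; H1: μ_1 ≠ μ_2 (two-sample pooled-variance t-test, two-sided).
s_p² = [(18−1)·8.54² + (9−1)·8.1²]/(18+9−2) = 70.5887
t = (50 − 40.9)/√[70.5887·(1/18 + 1/9)] = 2.65
df = n₁ + n₂ − 2 = 25
Two-sided p-value ≈ 0.0137
Since p ≈ 0.0137 < α = 0.025, reject H0; the evidence is statistically significant.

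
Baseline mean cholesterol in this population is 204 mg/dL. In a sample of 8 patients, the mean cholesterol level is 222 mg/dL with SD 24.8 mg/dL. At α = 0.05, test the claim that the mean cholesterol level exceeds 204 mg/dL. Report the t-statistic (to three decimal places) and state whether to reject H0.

t = 2.053; reject H0

H0: μ = 204; H1: μ > 204 (one-sample t-test, right-tailed).
t = (x̄ − μ₀)/(s/√n) = (222 − 204)/(24.8/√8) = 2.053
df = n − 1 = 7
p-value = P(T ≥ 2.053) ≈ 0.0396
Since p ≈ 0.0396 < α = 0.05, reject H0; the evidence is statistically significant.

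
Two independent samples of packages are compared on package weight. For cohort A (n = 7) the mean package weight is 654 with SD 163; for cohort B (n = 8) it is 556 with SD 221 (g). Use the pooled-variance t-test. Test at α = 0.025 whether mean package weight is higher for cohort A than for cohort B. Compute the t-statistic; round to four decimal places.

Let group 1 = cohort A, group 2 = cohort B. H0: μ_1 = μ_2; H1: μ_1 > μ_2 (two-sample pooled-variance t-test, right-tailed).
s_p² = [(7−1)·163² + (8−1)·221²]/(7+8−2) = 38561.6
t = (654 − 556)/√[38561.6·(1/7 + 1/8)] = 0.9643
df = n₁ + n₂ − 2 = 13
p-value = P(T ≥ 0.9643) ≈ 0.176
Since p ≈ 0.176 > α = 0.025, fail to reject H0; the evidence is not statistically significant.

0.9643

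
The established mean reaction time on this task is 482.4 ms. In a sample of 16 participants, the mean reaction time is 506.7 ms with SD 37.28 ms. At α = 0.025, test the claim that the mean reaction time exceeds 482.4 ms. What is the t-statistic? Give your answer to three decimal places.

2.607

H0: μ = 482.4; H1: μ > 482.4 (one-sample t-test, right-tailed).
t = (x̄ − μ₀)/(s/√n) = (506.7 − 482.4)/(37.28/√16) = 2.607
df = n − 1 = 15
p-value = P(T ≥ 2.607) ≈ 0.010
Since p ≈ 0.010 < α = 0.025, reject H0; the evidence is statistically significant.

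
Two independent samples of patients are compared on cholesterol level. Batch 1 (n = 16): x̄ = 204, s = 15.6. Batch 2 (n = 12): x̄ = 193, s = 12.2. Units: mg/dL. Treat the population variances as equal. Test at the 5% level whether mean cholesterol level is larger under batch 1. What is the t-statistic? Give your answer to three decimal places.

2.020

Let group 1 = batch 1, group 2 = batch 2. H0: μ_1 = μ_2; H1: μ_1 > μ_2 (two-sample pooled-variance t-test, right-tailed).
s_p² = [(16−1)·15.6² + (12−1)·12.2²]/(16+12−2) = 203.371
t = (204 − 193)/√[203.371·(1/16 + 1/12)] = 2.020
df = n₁ + n₂ − 2 = 26
p-value = P(T ≥ 2.020) ≈ 0.0269
Since p ≈ 0.0269 < α = 0.05, reject H0; the data support H1.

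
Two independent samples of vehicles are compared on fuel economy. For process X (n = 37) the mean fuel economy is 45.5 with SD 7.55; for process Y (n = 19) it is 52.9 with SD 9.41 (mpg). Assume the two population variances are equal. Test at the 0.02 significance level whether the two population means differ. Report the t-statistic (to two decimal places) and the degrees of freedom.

t = -3.19, df = 54

Let group 1 = process X, group 2 = process Y. H0: μ_1 = μ_2; H1: μ_1 ≠ μ_2 (two-sample pooled-variance t-test, two-sided).
s_p² = [(37−1)·7.55² + (19−1)·9.41²]/(37+19−2) = 67.5177
t = (45.5 − 52.9)/√[67.5177·(1/37 + 1/19)] = -3.19
df = n₁ + n₂ − 2 = 54
Two-sided p-value ≈ 0.0024
Since p ≈ 0.0024 < α = 0.02, reject H0; the evidence is statistically significant.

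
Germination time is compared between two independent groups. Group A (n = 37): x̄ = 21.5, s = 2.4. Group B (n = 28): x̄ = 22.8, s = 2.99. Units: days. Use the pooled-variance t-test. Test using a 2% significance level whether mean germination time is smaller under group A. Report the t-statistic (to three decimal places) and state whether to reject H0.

t = -1.945; fail to reject H0

Let group 1 = group A, group 2 = group B. H0: μ_1 = μ_2; H1: μ_1 < μ_2 (two-sample pooled-variance t-test, left-tailed).
s_p² = [(37−1)·2.4² + (28−1)·2.99²]/(37+28−2) = 7.1229
t = (21.5 − 22.8)/√[7.1229·(1/37 + 1/28)] = -1.945
df = n₁ + n₂ − 2 = 63
p-value = P(T ≤ -1.945) ≈ 0.028
Since p ≈ 0.028 > α = 0.02, fail to reject H0; the data do not provide sufficient evidence against H0.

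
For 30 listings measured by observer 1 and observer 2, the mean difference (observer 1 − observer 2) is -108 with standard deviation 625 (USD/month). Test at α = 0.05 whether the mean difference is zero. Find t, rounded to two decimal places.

-0.95

H0: μ_d = 0; H1: μ_d ≠ 0 (paired t-test on the differences, two-sided).
t = d̄/(s_d/√n) = -108/(625/√30) = -0.95
df = n − 1 = 29
Two-sided p-value ≈ 0.352
Since p ≈ 0.352 > α = 0.05, fail to reject H0; the evidence is not statistically significant.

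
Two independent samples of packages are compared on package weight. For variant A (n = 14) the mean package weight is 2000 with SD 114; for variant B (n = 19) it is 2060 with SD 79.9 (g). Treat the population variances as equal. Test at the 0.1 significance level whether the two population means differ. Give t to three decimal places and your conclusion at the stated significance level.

Let group 1 = variant A, group 2 = variant B. H0: μ_1 = μ_2; H1: μ_1 ≠ μ_2 (two-sample pooled-variance t-test, two-sided).
s_p² = [(14−1)·114² + (19−1)·79.9²]/(14+19−2) = 9156.78
t = (2000 − 2060)/√[9156.78·(1/14 + 1/19)] = -1.780
df = n₁ + n₂ − 2 = 31
Two-sided p-value ≈ 0.0849
Since p ≈ 0.0849 < α = 0.1, reject H0; the data support H1.

t = -1.780; reject H0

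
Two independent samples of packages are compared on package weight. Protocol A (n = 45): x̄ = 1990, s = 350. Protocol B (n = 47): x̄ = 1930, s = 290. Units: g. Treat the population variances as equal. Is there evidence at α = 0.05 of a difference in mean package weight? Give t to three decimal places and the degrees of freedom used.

Let group 1 = protocol A, group 2 = protocol B. H0: μ_1 = μ_2; H1: μ_1 ≠ μ_2 (two-sample pooled-variance t-test, two-sided).
s_p² = [(45−1)·350² + (47−1)·290²]/(45+47−2) = 102873
t = (1990 − 1930)/√[102873·(1/45 + 1/47)] = 0.897
df = n₁ + n₂ − 2 = 90
Two-sided p-value ≈ 0.372
Since p ≈ 0.372 > α = 0.05, fail to reject H0; the data do not provide sufficient evidence against H0.

t = 0.897, df = 90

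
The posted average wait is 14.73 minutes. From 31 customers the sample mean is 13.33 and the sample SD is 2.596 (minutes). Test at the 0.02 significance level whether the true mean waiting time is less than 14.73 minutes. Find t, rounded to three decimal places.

-3.003

H0: μ = 14.73; H1: μ < 14.73 (one-sample t-test, left-tailed).
t = (x̄ − μ₀)/(s/√n) = (13.33 − 14.73)/(2.596/√31) = -3.003
df = n − 1 = 30
p-value = P(T ≤ -3.003) ≈ 0.003
Since p ≈ 0.003 < α = 0.02, reject H0; the evidence is statistically significant.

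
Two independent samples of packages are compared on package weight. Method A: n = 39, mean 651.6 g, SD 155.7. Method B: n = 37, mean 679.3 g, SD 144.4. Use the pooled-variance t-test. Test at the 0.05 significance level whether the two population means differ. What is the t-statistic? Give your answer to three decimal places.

-0.803

Let group 1 = method A, group 2 = method B. H0: μ_1 = μ_2; H1: μ_1 ≠ μ_2 (two-sample pooled-variance t-test, two-sided).
s_p² = [(39−1)·155.7² + (37−1)·144.4²]/(39+37−2) = 22592.8
t = (651.6 − 679.3)/√[22592.8·(1/39 + 1/37)] = -0.803
df = n₁ + n₂ − 2 = 74
Two-sided p-value ≈ 0.4245
Since p ≈ 0.4245 > α = 0.05, fail to reject H0; the evidence is not statistically significant.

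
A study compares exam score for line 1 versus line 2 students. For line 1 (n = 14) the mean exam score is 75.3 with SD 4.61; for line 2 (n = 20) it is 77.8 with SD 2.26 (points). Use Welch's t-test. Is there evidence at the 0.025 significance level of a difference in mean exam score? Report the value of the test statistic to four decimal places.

Let group 1 = line 1, group 2 = line 2. H0: μ_1 = μ_2; H1: μ_1 ≠ μ_2 (Welch's two-sample t-test, two-sided).
t = (x̄_1 − x̄_2)/√(s_1²/n_1 + s_2²/n_2) = (75.3 − 77.8)/√(4.61²/14 + 2.26²/20) = -1.8773
Welch–Satterthwaite df ≈ 17.40
Two-sided p-value ≈ 0.077
Since p ≈ 0.077 > α = 0.025, fail to reject H0; the evidence is not statistically significant.

-1.8773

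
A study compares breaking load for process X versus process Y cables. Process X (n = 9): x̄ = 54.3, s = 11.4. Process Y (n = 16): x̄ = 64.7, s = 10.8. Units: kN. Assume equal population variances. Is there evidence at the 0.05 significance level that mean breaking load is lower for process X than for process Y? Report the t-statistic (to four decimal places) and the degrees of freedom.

Let group 1 = process X, group 2 = process Y. H0: μ_1 = μ_2; H1: μ_1 < μ_2 (two-sample pooled-variance t-test, left-tailed).
s_p² = [(9−1)·11.4² + (16−1)·10.8²]/(9+16−2) = 121.273
t = (54.3 − 64.7)/√[121.273·(1/9 + 1/16)] = -2.2665
df = n₁ + n₂ − 2 = 23
p-value = P(T ≤ -2.2665) ≈ 0.0166
Since p ≈ 0.0166 < α = 0.05, reject H0; the data support H1.

t = -2.2665, df = 23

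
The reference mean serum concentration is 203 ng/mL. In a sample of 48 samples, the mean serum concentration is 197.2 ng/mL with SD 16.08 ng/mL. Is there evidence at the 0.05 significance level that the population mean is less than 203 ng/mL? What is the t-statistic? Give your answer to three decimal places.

-2.499

H0: μ = 203; H1: μ < 203 (one-sample t-test, left-tailed).
t = (x̄ − μ₀)/(s/√n) = (197.2 − 203)/(16.08/√48) = -2.499
df = n − 1 = 47
p-value = P(T ≤ -2.499) ≈ 0.008
Since p ≈ 0.008 < α = 0.05, reject H0; the evidence is statistically significant.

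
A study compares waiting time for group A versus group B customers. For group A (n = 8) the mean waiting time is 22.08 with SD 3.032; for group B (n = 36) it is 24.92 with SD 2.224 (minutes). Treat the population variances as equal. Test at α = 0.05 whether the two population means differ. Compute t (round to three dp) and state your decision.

t = -3.056; reject H0

Let group 1 = group A, group 2 = group B. H0: μ_1 = μ_2; H1: μ_1 ≠ μ_2 (two-sample pooled-variance t-test, two-sided).
s_p² = [(8−1)·3.032² + (36−1)·2.224²]/(8+36−2) = 5.65398
t = (22.08 − 24.92)/√[5.65398·(1/8 + 1/36)] = -3.056
df = n₁ + n₂ − 2 = 42
Two-sided p-value ≈ 0.0039
Since p ≈ 0.0039 < α = 0.05, reject H0; the data support H1.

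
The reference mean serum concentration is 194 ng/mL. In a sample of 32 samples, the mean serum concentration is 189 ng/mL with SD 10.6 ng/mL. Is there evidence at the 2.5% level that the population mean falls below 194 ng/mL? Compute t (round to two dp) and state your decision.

t = -2.67; reject H0

H0: μ = 194; H1: μ < 194 (one-sample t-test, left-tailed).
t = (x̄ − μ₀)/(s/√n) = (189 − 194)/(10.6/√32) = -2.67
df = n − 1 = 31
p-value = P(T ≤ -2.67) ≈ 0.006
Since p ≈ 0.006 < α = 0.025, reject H0; the evidence is statistically significant.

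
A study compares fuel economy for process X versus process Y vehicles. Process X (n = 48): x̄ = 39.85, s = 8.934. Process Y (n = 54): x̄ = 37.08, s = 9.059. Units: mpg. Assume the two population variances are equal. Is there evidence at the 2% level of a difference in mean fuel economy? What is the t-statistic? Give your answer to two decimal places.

Let group 1 = process X, group 2 = process Y. H0: μ_1 = μ_2; H1: μ_1 ≠ μ_2 (two-sample pooled-variance t-test, two-sided).
s_p² = [(48−1)·8.934² + (54−1)·9.059²]/(48+54−2) = 81.0084
t = (39.85 − 37.08)/√[81.0084·(1/48 + 1/54)] = 1.55
df = n₁ + n₂ − 2 = 100
Two-sided p-value ≈ 0.1240
Since p ≈ 0.1240 > α = 0.02, fail to reject H0; the data do not provide sufficient evidence against H0.

1.55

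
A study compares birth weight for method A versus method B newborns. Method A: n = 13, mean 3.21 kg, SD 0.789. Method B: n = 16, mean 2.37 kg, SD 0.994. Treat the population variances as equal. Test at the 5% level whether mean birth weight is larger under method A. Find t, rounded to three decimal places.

Let group 1 = method A, group 2 = method B. H0: μ_1 = μ_2; H1: μ_1 > μ_2 (two-sample pooled-variance t-test, right-tailed).
s_p² = [(13−1)·0.789² + (16−1)·0.994²]/(13+16−2) = 0.825585
t = (3.21 − 2.37)/√[0.825585·(1/13 + 1/16)] = 2.476
df = n₁ + n₂ − 2 = 27
p-value = P(T ≥ 2.476) ≈ 0.010
Since p ≈ 0.010 < α = 0.05, reject H0; the evidence is statistically significant.

2.476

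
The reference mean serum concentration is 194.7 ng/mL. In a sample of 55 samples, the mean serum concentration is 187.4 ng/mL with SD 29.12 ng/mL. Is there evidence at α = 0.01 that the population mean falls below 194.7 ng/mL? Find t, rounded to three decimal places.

-1.859

H0: μ = 194.7; H1: μ < 194.7 (one-sample t-test, left-tailed).
t = (x̄ − μ₀)/(s/√n) = (187.4 − 194.7)/(29.12/√55) = -1.859
df = n − 1 = 54
p-value = P(T ≤ -1.859) ≈ 0.0342
Since p ≈ 0.0342 > α = 0.01, fail to reject H0; the data do not provide sufficient evidence against H0.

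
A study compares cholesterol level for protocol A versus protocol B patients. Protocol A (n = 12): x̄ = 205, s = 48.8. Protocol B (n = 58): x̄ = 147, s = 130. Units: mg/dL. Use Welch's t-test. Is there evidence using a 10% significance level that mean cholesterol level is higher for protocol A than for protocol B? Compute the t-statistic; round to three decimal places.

2.621

Let group 1 = protocol A, group 2 = protocol B. H0: μ_1 = μ_2; H1: μ_1 > μ_2 (Welch's two-sample t-test, right-tailed).
t = (x̄_1 − x̄_2)/√(s_1²/n_1 + s_2²/n_2) = (205 − 147)/√(48.8²/12 + 130²/58) = 2.621
Welch–Satterthwaite df ≈ 47.33
p-value = P(T ≥ 2.621) ≈ 0.0059
Since p ≈ 0.0059 < α = 0.1, reject H0; the evidence is statistically significant.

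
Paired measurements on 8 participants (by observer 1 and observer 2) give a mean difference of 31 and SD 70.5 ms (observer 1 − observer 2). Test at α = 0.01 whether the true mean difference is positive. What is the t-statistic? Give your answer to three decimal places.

1.244

H0: μ_d = 0; H1: μ_d > 0 (paired t-test on the differences, right-tailed).
t = d̄/(s_d/√n) = 31/(70.5/√8) = 1.244
df = n − 1 = 7
p-value = P(T ≥ 1.244) ≈ 0.1268
Since p ≈ 0.1268 > α = 0.01, fail to reject H0; the data do not provide sufficient evidence against H0.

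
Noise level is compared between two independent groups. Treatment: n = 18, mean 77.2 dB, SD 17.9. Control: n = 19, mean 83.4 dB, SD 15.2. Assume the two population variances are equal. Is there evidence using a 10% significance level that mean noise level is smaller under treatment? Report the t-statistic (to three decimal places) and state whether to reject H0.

t = -1.138; fail to reject H0

Let group 1 = treatment, group 2 = control. H0: μ_1 = μ_2; H1: μ_1 < μ_2 (two-sample pooled-variance t-test, left-tailed).
s_p² = [(18−1)·17.9² + (19−1)·15.2²]/(18+19−2) = 274.448
t = (77.2 − 83.4)/√[274.448·(1/18 + 1/19)] = -1.138
df = n₁ + n₂ − 2 = 35
p-value = P(T ≤ -1.138) ≈ 0.131
Since p ≈ 0.131 > α = 0.1, fail to reject H0; the evidence is not statistically significant.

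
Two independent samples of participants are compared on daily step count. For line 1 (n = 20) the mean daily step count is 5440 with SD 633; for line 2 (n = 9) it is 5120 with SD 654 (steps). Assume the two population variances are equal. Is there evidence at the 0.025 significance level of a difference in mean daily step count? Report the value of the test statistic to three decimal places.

Let group 1 = line 1, group 2 = line 2. H0: μ_1 = μ_2; H1: μ_1 ≠ μ_2 (two-sample pooled-variance t-test, two-sided).
s_p² = [(20−1)·633² + (9−1)·654²]/(20+9−2) = 408697
t = (5440 − 5120)/√[408697·(1/20 + 1/9)] = 1.247
df = n₁ + n₂ − 2 = 27
Two-sided p-value ≈ 0.2231
Since p ≈ 0.2231 > α = 0.025, fail to reject H0; the evidence is not statistically significant.

1.247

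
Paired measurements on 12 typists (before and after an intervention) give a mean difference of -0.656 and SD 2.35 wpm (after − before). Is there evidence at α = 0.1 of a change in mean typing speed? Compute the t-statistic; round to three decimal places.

-0.967

H0: μ_d = 0; H1: μ_d ≠ 0 (paired t-test on the differences, two-sided).
t = d̄/(s_d/√n) = -0.656/(2.35/√12) = -0.967
df = n − 1 = 11
Two-sided p-value ≈ 0.3543
Since p ≈ 0.3543 > α = 0.1, fail to reject H0; the data do not provide sufficient evidence against H0.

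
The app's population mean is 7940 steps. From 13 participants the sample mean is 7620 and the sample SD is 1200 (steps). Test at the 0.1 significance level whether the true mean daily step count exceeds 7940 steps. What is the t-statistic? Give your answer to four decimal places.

H0: μ = 7940; H1: μ > 7940 (one-sample t-test, right-tailed).
t = (x̄ − μ₀)/(s/√n) = (7620 − 7940)/(1200/√13) = -0.9615
df = n − 1 = 12
p-value = P(T ≥ -0.9615) ≈ 0.822
Since p ≈ 0.822 > α = 0.1, fail to reject H0; the data do not provide sufficient evidence against H0.

-0.9615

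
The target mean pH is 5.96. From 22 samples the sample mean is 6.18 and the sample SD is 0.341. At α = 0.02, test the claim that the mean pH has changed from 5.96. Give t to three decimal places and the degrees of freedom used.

t = 3.026, df = 21

H0: μ = 5.96; H1: μ ≠ 5.96 (one-sample t-test, two-sided).
t = (x̄ − μ₀)/(s/√n) = (6.18 − 5.96)/(0.341/√22) = 3.026
df = n − 1 = 21
Two-sided p-value ≈ 0.006
Since p ≈ 0.006 < α = 0.02, reject H0; the evidence is statistically significant.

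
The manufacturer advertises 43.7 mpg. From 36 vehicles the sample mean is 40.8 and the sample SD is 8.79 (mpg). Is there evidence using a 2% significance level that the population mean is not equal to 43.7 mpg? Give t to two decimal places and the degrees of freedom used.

t = -1.98, df = 35

H0: μ = 43.7; H1: μ ≠ 43.7 (one-sample t-test, two-sided).
t = (x̄ − μ₀)/(s/√n) = (40.8 − 43.7)/(8.79/√36) = -1.98
df = n − 1 = 35
Two-sided p-value ≈ 0.0557
Since p ≈ 0.0557 > α = 0.02, fail to reject H0; the evidence is not statistically significant.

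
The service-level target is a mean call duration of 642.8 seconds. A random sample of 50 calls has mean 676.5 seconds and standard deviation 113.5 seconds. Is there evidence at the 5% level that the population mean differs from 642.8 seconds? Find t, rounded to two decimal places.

2.10

H0: μ = 642.8; H1: μ ≠ 642.8 (one-sample t-test, two-sided).
t = (x̄ − μ₀)/(s/√n) = (676.5 − 642.8)/(113.5/√50) = 2.10
df = n − 1 = 49
Two-sided p-value ≈ 0.0409
Since p ≈ 0.0409 < α = 0.05, reject H0; the evidence is statistically significant.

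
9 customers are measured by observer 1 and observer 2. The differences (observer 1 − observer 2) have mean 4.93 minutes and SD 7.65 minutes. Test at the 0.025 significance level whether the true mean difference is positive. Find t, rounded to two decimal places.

H0: μ_d = 0; H1: μ_d > 0 (paired t-test on the differences, right-tailed).
t = d̄/(s_d/√n) = 4.93/(7.65/√9) = 1.93
df = n − 1 = 8
p-value = P(T ≥ 1.93) ≈ 0.045
Since p ≈ 0.045 > α = 0.025, fail to reject H0; the evidence is not statistically significant.

1.93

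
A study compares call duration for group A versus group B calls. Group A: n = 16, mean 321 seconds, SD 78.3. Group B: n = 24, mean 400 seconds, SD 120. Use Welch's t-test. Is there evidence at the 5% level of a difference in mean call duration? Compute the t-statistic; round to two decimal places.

Let group 1 = group A, group 2 = group B. H0: μ_1 = μ_2; H1: μ_1 ≠ μ_2 (Welch's two-sample t-test, two-sided).
t = (x̄_1 − x̄_2)/√(s_1²/n_1 + s_2²/n_2) = (321 − 400)/√(78.3²/16 + 120²/24) = -2.52
Welch–Satterthwaite df ≈ 38.00
Two-sided p-value ≈ 0.016
Since p ≈ 0.016 < α = 0.05, reject H0; the data support H1.

-2.52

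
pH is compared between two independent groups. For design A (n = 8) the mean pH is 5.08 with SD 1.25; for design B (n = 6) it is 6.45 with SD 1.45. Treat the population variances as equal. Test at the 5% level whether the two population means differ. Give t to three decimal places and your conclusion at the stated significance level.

t = -1.897; fail to reject H0

Let group 1 = design A, group 2 = design B. H0: μ_1 = μ_2; H1: μ_1 ≠ μ_2 (two-sample pooled-variance t-test, two-sided).
s_p² = [(8−1)·1.25² + (6−1)·1.45²]/(8+6−2) = 1.7875
t = (5.08 − 6.45)/√[1.7875·(1/8 + 1/6)] = -1.897
df = n₁ + n₂ − 2 = 12
Two-sided p-value ≈ 0.0821
Since p ≈ 0.0821 > α = 0.05, fail to reject H0; the data do not provide sufficient evidence against H0.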